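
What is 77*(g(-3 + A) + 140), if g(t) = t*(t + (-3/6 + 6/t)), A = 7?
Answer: 12320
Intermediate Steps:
g(t) = t*(-1/2 + t + 6/t) (g(t) = t*(t + (-3*1/6 + 6/t)) = t*(t + (-1/2 + 6/t)) = t*(-1/2 + t + 6/t))
77*(g(-3 + A) + 140) = 77*((6 + (-3 + 7)**2 - (-3 + 7)/2) + 140) = 77*((6 + 4**2 - 1/2*4) + 140) = 77*((6 + 16 - 2) + 140) = 77*(20 + 140) = 77*160 = 12320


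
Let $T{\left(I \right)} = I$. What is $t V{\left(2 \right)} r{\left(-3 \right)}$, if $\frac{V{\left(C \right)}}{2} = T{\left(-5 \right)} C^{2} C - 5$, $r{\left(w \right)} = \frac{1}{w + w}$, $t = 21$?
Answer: $315$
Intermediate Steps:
$r{\left(w \right)} = \frac{1}{2 w}$
$V{\left(C \right)} = -10 - 10 C^{3}$ ($V{\left(C \right)} = 2 \left(- 5 C^{2} C - 5\right) = 2 \left(- 5 C^{3} - 5\right) = 2 \left(-5 - 5 C^{3}\right) = -10 - 10 C^{3}$)
$t V{\left(2 \right)} r{\left(-3 \right)} = 21 \left(-10 - 10 \cdot 2^{3}\right) \frac{1}{2 \left(-3\right)} = 21 \left(-10 - 80\right) \frac{1}{2} \left(- \frac{1}{3}\right) = 21 \left(-10 - 80\right) \left(- \frac{1}{6}\right) = 21 \left(-90\right) \left(- \frac{1}{6}\right) = \left(-1890\right) \left(- \frac{1}{6}\right) = 315$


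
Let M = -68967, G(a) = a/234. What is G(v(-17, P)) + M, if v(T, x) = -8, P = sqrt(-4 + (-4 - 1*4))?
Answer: -8069143/117 ≈ -68967.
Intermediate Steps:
P = 2*I*sqrt(3) (P = sqrt(-4 + (-4 - 4)) = sqrt(-4 - 8) = sqrt(-12) = 2*I*sqrt(3) ≈ 3.4641*I)
G(a) = a/234 (G(a) = a*(1/234) = a/234)
G(v(-17, P)) + M = (1/234)*(-8) - 68967 = -4/117 - 68967 = -8069143/117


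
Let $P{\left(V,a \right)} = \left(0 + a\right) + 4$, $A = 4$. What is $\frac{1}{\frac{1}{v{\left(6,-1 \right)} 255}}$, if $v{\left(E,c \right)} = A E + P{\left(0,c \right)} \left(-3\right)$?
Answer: $3825$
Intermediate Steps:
$P{\left(V,a \right)} = 4 + a$ ($P{\left(V,a \right)} = a + 4 = 4 + a$)
$v{\left(E,c \right)} = -12 - 3 c + 4 E$ ($v{\left(E,c \right)} = 4 E + \left(4 + c\right) \left(-3\right) = 4 E - \left(12 + 3 c\right) = -12 - 3 c + 4 E$)
$\frac{1}{\frac{1}{v{\left(6,-1 \right)} 255}} = \frac{1}{\frac{1}{\left(-12 - -3 + 4 \cdot 6\right) 255}} = \frac{1}{\frac{1}{\left(-12 + 3 + 24\right) 255}} = \frac{1}{\frac{1}{15 \cdot 255}} = \frac{1}{\frac{1}{3825}} = 3825$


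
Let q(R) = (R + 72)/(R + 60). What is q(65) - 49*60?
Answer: -367363/125 ≈ -2938.9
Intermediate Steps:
q(R) = (72 + R)/(60 + R)
q(65) - 49*60 = (72 + 65)/(60 + 65) - 49*60 = 137/125 - 1*2940 = (1/125)*137 - 2940 = 137/125 - 2940 = -367363/125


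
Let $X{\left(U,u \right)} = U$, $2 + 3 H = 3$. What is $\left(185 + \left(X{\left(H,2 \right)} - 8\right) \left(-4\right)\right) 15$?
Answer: $3235$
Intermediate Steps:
$H = \frac{1}{3}$ ($H = - \frac{2}{3} + \frac{1}{3} \cdot 3 = - \frac{2}{3} + 1 = \frac{1}{3} \approx 0.33333$)
$\left(185 + \left(X{\left(H,2 \right)} - 8\right) \left(-4\right)\right) 15 = \left(185 + \left(\frac{1}{3} - 8\right) \left(-4\right)\right) 15 = \left(185 - - \frac{92}{3}\right) 15 = \left(185 + \frac{92}{3}\right) 15 = \frac{647}{3} \cdot 15 = 3235$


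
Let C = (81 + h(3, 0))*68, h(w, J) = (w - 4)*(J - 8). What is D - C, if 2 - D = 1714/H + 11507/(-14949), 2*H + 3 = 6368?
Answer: -575637832367/95150385 ≈ -6049.8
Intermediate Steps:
H = 6365/2 (H = -3/2 + (1/2)*6368 = -3/2 + 3184 = 6365/2 ≈ 3182.5)
D = 212297653/95150385 (D = 2 - (1714/(6365/2) + 11507/(-14949)) = 2 - (1714*(2/6365) + 11507*(-1/14949)) = 2 - (3428/6365 - 11507/14949) = 2 - 1*(-21996883/95150385) = 2 + 21996883/95150385 = 212297653/95150385 ≈ 2.2312)
h(w, J) = (-8 + J)*(-4 + w) (h(w, J) = (-4 + w)*(-8 + J) = (-8 + J)*(-4 + w))
C = 6052 (C = (81 + (32 - 8*3 - 4*0 + 0*3))*68 = (81 + (32 - 24 + 0 + 0))*68 = (81 + 8)*68 = 89*68 = 6052)
D - C = 212297653/95150385 - 1*6052 = 212297653/95150385 - 6052 = -575637832367/95150385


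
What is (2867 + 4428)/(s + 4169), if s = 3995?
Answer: 7295/8164 ≈ 0.89356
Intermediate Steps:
(2867 + 4428)/(s + 4169) = (2867 + 4428)/(3995 + 4169) = 7295/8164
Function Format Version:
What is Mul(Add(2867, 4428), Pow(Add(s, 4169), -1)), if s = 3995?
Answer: Rational(7295, 8164) ≈ 0.89356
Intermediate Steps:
Mul(Add(2867, 4428), Pow(Add(s, 4169), -1)) = Mul(Add(2867, 4428), Pow(Add(3995, 4169), -1)) = Mul(7295, Pow(8164, -1)) = Mul(7295, Rational(1, 8164)) = Rational(7295, 8164)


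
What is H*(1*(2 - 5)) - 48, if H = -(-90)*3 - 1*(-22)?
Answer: -924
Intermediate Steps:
H = 292 (H = -18*(-15) + 22 = 270 + 22 = 292)
H*(1*(2 - 5)) - 48 = 292*(1*(2 - 5)) - 48 = 292*(1*(-3)) - 48 = 292*(-3) - 48 = -876 - 48 = -924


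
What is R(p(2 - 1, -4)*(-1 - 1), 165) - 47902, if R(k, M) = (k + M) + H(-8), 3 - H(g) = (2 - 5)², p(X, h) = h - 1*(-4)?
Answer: -47743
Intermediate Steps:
p(X, h) = 4 + h (p(X, h) = h + 4 = 4 + h)
H(g) = -6 (H(g) = 3 - (2 - 5)² = 3 - 1*(-3)² = 3 - 1*9 = 3 - 9 = -6)
R(k, M) = -6 + M + k (R(k, M) = (k + M) - 6 = (M + k) - 6 = -6 + M + k)
R(p(2 - 1, -4)*(-1 - 1), 165) - 47902 = (-6 + 165 + (4 - 4)*(-1 - 1)) - 47902 = (-6 + 165 + 0*(-2)) - 47902 = (-6 + 165 + 0) - 47902 = 159 - 47902 = -47743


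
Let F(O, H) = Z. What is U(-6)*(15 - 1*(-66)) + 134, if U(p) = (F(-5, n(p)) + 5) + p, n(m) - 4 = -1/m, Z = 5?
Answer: 458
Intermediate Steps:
n(m) = 4 - 1/m
F(O, H) = 5
U(p) = 10 + p (U(p) = (5 + 5) + p = 10 + p)
U(-6)*(15 - 1*(-66)) + 134 = (10 - 6)*(15 - 1*(-66)) + 134 = 4*(15 + 66) + 134 = 4*81 + 134 = 324 + 134 = 458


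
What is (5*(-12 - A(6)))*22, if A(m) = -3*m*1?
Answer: 660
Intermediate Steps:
A(m) = -3*m
(5*(-12 - A(6)))*22 = (5*(-12 - (-3)*6))*22 = (5*(-12 - 1*(-18)))*22 = (5*(-12 + 18))*22 = (5*6)*22 = 30*22 = 660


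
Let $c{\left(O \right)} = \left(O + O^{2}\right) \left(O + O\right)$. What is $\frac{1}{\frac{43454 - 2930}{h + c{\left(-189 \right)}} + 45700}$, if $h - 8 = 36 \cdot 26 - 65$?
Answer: $\frac{4476739}{204586958792} \approx 2.1882 \cdot 10^{-5}$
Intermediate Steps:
$c{\left(O \right)} = 2 O \left(O + O^{2}\right)$ ($c{\left(O \right)} = \left(O + O^{2}\right) 2 O = 2 O \left(O + O^{2}\right)$)
$h = 879$ ($h = 8 + \left(36 \cdot 26 - 65\right) = 8 + \left(936 - 65\right) = 8 + 871 = 879$)
$\frac{1}{\frac{43454 - 2930}{h + c{\left(-189 \right)}} + 45700} = \frac{1}{\frac{43454 - 2930}{879 + 2 \left(-189\right)^{2} \left(1 - 189\right)} + 45700} = \frac{1}{\frac{40524}{879 + 2 \cdot 35721 \left(-188\right)} + 45700} = \frac{1}{\frac{40524}{879 - 13431096} + 45700} = \frac{1}{\frac{40524}{-13430217} + 45700} = \frac{1}{40524 \left(- \frac{1}{13430217}\right) + 45700} = \frac{1}{- \frac{13508}{4476739} + 45700} = \frac{1}{\frac{204586958792}{4476739}} = \frac{4476739}{204586958792}$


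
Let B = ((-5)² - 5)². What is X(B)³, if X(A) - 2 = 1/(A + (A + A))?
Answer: 13841287201/1728000000 ≈ 8.0100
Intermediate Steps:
B = 400 (B = (25 - 5)² = 20² = 400)
X(A) = 2 + 1/(3*A) (X(A) = 2 + 1/(A + (A + A)) = 2 + 1/(A + 2*A) = 2 + 1/(3*A))
X(B)³ = (2 + (⅓)/400)³ = (2 + (⅓)*(1/400))³ = (2 + 1/1200)³ = (2401/1200)³ = 13841287201/1728000000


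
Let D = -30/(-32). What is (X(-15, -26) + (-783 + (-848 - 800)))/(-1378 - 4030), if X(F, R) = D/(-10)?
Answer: 77795/173056 ≈ 0.44954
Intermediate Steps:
D = 15/16 (D = -30*(-1/32) = 15/16 ≈ 0.93750)
X(F, R) = -3/32 (X(F, R) = (15/16)/(-10) = (15/16)*(-⅒) = -3/32)
(X(-15, -26) + (-783 + (-848 - 800)))/(-1378 - 4030) = (-3/32 + (-783 + (-848 - 800)))/(-1378 - 4030) = (-3/32 + (-783 - 1648))/(-5408) = (-3/32 - 2431)*(-1/5408) = -77795/32*(-1/5408) = 77795/173056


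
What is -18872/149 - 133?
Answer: -38689/149 ≈ -259.66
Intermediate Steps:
-18872/149 - 133 = -38689/149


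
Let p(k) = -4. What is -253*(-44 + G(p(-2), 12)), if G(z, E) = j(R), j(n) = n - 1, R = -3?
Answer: 12144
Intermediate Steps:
j(n) = -1 + n
G(z, E) = -4 (G(z, E) = -1 - 3 = -4)
-253*(-44 + G(p(-2), 12)) = -253*(-44 - 4) = -253*(-48) = 12144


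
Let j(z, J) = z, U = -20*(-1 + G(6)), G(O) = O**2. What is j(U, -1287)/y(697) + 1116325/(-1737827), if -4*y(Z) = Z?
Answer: 583976725/173037917 ≈ 3.3748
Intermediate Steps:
y(Z) = -Z/4
U = -700 (U = -20*(-1 + 6**2) = -20*(-1 + 36) = -20*35 = -700)
j(U, -1287)/y(697) + 1116325/(-1737827) = -700/((-1/4*697)) + 1116325/(-1737827) = -700/(-697/4) + 1116325*(-1/1737827) = -700*(-4/697) - 159475/248261 = 2800/697 - 159475/248261 = 583976725/173037917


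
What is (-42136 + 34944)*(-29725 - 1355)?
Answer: 223527360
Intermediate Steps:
(-42136 + 34944)*(-29725 - 1355) = -7192*(-31080) = 223527360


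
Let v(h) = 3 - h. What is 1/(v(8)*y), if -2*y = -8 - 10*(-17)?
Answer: 1/405 ≈ 0.0024691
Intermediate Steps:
y = -81 (y = -(-8 - 10*(-17))/2 = -(-8 + 170)/2 = -1/2*162 = -81)
1/(v(8)*y) = 1/((3 - 1*8)*(-81)) = 1/((3 - 8)*(-81)) = 1/(-5*(-81)) = 1/405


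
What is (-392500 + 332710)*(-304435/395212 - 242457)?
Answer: 2864605276436505/197606 ≈ 1.4497e+10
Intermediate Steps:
(-392500 + 332710)*(-304435/395212 - 242457) = -59790*(-304435*1/395212 - 242457) = -59790*(-304435/395212 - 242457) = -59790*(-95822220319/395212) = 2864605276436505/197606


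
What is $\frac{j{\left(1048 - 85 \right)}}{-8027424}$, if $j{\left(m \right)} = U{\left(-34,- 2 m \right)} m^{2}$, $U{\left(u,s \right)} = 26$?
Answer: $- \frac{148837}{49552} \approx -3.0037$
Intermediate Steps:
$j{\left(m \right)} = 26 m^{2}$
$\frac{j{\left(1048 - 85 \right)}}{-8027424} = \frac{26 \left(1048 - 85\right)^{2}}{-8027424} = 26 \cdot 963^{2} \left(- \frac{1}{8027424}\right) = 26 \cdot 927369 \left(- \frac{1}{8027424}\right) = 24111594 \left(- \frac{1}{8027424}\right) = - \frac{148837}{49552}$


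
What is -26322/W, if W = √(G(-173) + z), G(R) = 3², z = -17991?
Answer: 4387*I*√222/333 ≈ 196.29*I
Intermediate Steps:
G(R) = 9
W = 9*I*√222 (W = √(9 - 17991) = √(-17982) = 9*I*√222 ≈ 134.1*I)
-26322/W = -26322*(-I*√222/1998) = -(-4387)*I*√222/333 = 4387*I*√222/333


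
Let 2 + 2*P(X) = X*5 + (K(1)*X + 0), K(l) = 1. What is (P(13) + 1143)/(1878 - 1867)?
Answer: 1181/11 ≈ 107.36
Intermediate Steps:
P(X) = -1 + 3*X (P(X) = -1 + (X*5 + (1*X + 0))/2 = -1 + (5*X + (X + 0))/2 = -1 + (5*X + X)/2 = -1 + (6*X)/2 = -1 + 3*X)
(P(13) + 1143)/(1878 - 1867) = ((-1 + 3*13) + 1143)/(1878 - 1867) = ((-1 + 39) + 1143)/11 = (38 + 1143)*(1/11) = 1181*(1/11) = 1181/11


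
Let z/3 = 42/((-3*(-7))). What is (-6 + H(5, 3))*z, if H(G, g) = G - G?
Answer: -36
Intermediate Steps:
H(G, g) = 0
z = 6 (z = 3*(42/((-3*(-7)))) = 3*(42/21) = 3*(42*(1/21)) = 3*2 = 6)
(-6 + H(5, 3))*z = (-6 + 0)*6 = -6*6 = -36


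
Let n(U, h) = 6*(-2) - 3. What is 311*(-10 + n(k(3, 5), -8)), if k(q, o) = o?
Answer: -7775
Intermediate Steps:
n(U, h) = -15 (n(U, h) = -12 - 3 = -15)
311*(-10 + n(k(3, 5), -8)) = 311*(-10 - 15) = 311*(-25) = -7775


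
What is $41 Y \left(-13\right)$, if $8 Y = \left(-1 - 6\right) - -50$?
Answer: $- \frac{22919}{8} \approx -2864.9$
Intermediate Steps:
$Y = \frac{43}{8}$ ($Y = \frac{\left(-1 - 6\right) - -50}{8} = \frac{\left(-1 - 6\right) + 50}{8} = \frac{-7 + 50}{8} = \frac{1}{8} \cdot 43 = \frac{43}{8} \approx 5.375$)
$41 Y \left(-13\right) = 41 \cdot \frac{43}{8} \left(-13\right) = \frac{1763}{8} \left(-13\right) = - \frac{22919}{8}$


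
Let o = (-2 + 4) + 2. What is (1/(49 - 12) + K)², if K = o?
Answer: 22201/1369 ≈ 16.217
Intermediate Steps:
o = 4 (o = 2 + 2 = 4)
K = 4
(1/(49 - 12) + K)² = (1/(49 - 12) + 4)² = (1/37 + 4)² = (149/37)² = 22201/1369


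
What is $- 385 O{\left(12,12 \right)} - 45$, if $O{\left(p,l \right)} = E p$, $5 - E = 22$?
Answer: $78495$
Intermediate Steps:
$E = -17$ ($E = 5 - 22 = -17$)
$O{\left(p,l \right)} = - 17 p$
$- 385 O{\left(12,12 \right)} - 45 = - 385 \left(\left(-17\right) 12\right) - 45 = \left(-385\right) \left(-204\right) - 45 = 78540 - 45 = 78495$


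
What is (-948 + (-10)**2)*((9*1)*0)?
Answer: 0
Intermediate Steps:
(-948 + (-10)**2)*((9*1)*0) = (-948 + 100)*(9*0) = -848*0 = 0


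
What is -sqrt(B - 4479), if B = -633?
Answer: -6*I*sqrt(142) ≈ -71.498*I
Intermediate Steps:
-sqrt(B - 4479) = -sqrt(-633 - 4479) = -sqrt(-5112) = -6*I*sqrt(142)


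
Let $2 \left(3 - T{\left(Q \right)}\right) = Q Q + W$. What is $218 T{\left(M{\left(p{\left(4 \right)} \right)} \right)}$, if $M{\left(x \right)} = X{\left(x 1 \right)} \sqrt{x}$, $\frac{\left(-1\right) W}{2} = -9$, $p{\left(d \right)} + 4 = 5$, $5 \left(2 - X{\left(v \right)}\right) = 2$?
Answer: $- \frac{39676}{25} \approx -1587.0$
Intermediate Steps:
$X{\left(v \right)} = \frac{8}{5}$ ($X{\left(v \right)} = 2 - \frac{2}{5} = \frac{8}{5}$)
$p{\left(d \right)} = 1$ ($p{\left(d \right)} = -4 + 5 = 1$)
$W = 18$ ($W = \left(-2\right) \left(-9\right) = 18$)
$M{\left(x \right)} = \frac{8 \sqrt{x}}{5}$
$T{\left(Q \right)} = -6 - \frac{Q^{2}}{2}$ ($T{\left(Q \right)} = 3 - \frac{Q Q + 18}{2} = 3 - \frac{Q^{2} + 18}{2} = 3 - \frac{18 + Q^{2}}{2} = 3 - \left(9 + \frac{Q^{2}}{2}\right) = -6 - \frac{Q^{2}}{2}$)
$218 T{\left(M{\left(p{\left(4 \right)} \right)} \right)} = 218 \left(-6 - \frac{\left(\frac{8 \sqrt{1}}{5}\right)^{2}}{2}\right) = 218 \left(-6 - \frac{\left(\frac{8}{5} \cdot 1\right)^{2}}{2}\right) = 218 \left(-6 - \frac{\left(\frac{8}{5}\right)^{2}}{2}\right) = 218 \left(-6 - \frac{32}{25}\right) = 218 \left(- \frac{182}{25}\right) = - \frac{39676}{25}$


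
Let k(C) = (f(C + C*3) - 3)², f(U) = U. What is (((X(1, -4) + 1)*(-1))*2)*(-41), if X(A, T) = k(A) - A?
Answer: 82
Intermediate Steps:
k(C) = (-3 + 4*C)² (k(C) = ((C + C*3) - 3)² = ((C + 3*C) - 3)² = (4*C - 3)² = (-3 + 4*C)²)
X(A, T) = (-3 + 4*A)² - A
(((X(1, -4) + 1)*(-1))*2)*(-41) = (((((-3 + 4*1)² - 1*1) + 1)*(-1))*2)*(-41) = (((((-3 + 4)² - 1) + 1)*(-1))*2)*(-41) = ((((1² - 1) + 1)*(-1))*2)*(-41) = ((((1 - 1) + 1)*(-1))*2)*(-41) = (((0 + 1)*(-1))*2)*(-41) = ((1*(-1))*2)*(-41) = -1*2*(-41) = -2*(-41) = 82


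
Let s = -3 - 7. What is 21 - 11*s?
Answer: 131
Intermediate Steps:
s = -10
21 - 11*s = 21 - 11*(-10) = 21 + 110 = 131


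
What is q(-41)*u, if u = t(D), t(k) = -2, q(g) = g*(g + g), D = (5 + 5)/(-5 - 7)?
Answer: -6724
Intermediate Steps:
D = -⅚ (D = 10/(-12) = 10*(-1/12) = -⅚ ≈ -0.83333)
q(g) = 2*g² (q(g) = g*(2*g) = 2*g²)
u = -2
q(-41)*u = (2*(-41)²)*(-2) = (2*1681)*(-2) = 3362*(-2) = -6724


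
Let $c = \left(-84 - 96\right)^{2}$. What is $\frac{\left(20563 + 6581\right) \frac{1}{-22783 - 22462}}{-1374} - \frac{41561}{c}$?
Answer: $- \frac{86094261461}{67139960400} \approx -1.2823$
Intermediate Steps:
$c = 32400$ ($c = \left(-180\right)^{2} = 32400$)
$\frac{\left(20563 + 6581\right) \frac{1}{-22783 - 22462}}{-1374} - \frac{41561}{c} = \frac{\left(20563 + 6581\right) \frac{1}{-22783 - 22462}}{-1374} - \frac{41561}{32400} = \frac{27144}{-45245} \left(- \frac{1}{1374}\right) - \frac{41561}{32400} = 27144 \left(- \frac{1}{45245}\right) \left(- \frac{1}{1374}\right) - \frac{41561}{32400} = \left(- \frac{27144}{45245}\right) \left(- \frac{1}{1374}\right) - \frac{41561}{32400} = \frac{4524}{10361105} - \frac{41561}{32400} = - \frac{86094261461}{67139960400}$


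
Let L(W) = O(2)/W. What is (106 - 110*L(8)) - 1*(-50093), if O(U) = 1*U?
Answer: 100343/2 ≈ 50172.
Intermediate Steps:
O(U) = U
L(W) = 2/W
(106 - 110*L(8)) - 1*(-50093) = (106 - 220/8) - 1*(-50093) = (106 - 220/8) + 50093 = (106 - 110*¼) + 50093 = (106 - 55/2) + 50093 = 157/2 + 50093 = 100343/2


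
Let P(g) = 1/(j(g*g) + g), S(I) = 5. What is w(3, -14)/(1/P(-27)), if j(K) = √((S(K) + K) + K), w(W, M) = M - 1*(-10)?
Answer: -54/367 - 2*√1463/367 ≈ -0.35558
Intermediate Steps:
w(W, M) = 10 + M (w(W, M) = M + 10 = 10 + M)
j(K) = √(5 + 2*K) (j(K) = √((5 + K) + K) = √(5 + 2*K))
P(g) = 1/(g + √(5 + 2*g²)) (P(g) = 1/(√(5 + 2*(g*g)) + g) = 1/(√(5 + 2*g²) + g) = 1/(g + √(5 + 2*g²)))
w(3, -14)/(1/P(-27)) = (10 - 14)/(1/(1/(-27 + √(5 + 2*(-27)²)))) = -4/(-27 + √(5 + 2*729)) = -4/(-27 + √(5 + 1458)) = -4/(-27 + √1463)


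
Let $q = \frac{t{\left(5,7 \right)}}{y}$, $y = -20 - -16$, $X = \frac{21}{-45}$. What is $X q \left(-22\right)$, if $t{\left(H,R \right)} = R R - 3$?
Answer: $- \frac{1771}{15} \approx -118.07$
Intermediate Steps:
$X = - \frac{7}{15}$ ($X = 21 \left(- \frac{1}{45}\right) = - \frac{7}{15} \approx -0.46667$)
$t{\left(H,R \right)} = -3 + R^{2}$ ($t{\left(H,R \right)} = R^{2} - 3 = -3 + R^{2}$)
$y = -4$ ($y = -20 + 16 = -4$)
$q = - \frac{23}{2}$ ($q = \frac{-3 + 7^{2}}{-4} = \left(-3 + 49\right) \left(- \frac{1}{4}\right) = 46 \left(- \frac{1}{4}\right) = - \frac{23}{2} \approx -11.5$)
$X q \left(-22\right) = \left(- \frac{7}{15}\right) \left(- \frac{23}{2}\right) \left(-22\right) = \frac{161}{30} \left(-22\right) = - \frac{1771}{15}$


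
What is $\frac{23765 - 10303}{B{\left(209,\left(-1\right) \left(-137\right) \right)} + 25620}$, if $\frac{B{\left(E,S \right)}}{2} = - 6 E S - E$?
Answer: $- \frac{6731}{159197} \approx -0.042281$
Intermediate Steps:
$B{\left(E,S \right)} = - 2 E - 12 E S$ ($B{\left(E,S \right)} = 2 \left(- 6 E S - E\right) = 2 \left(- E - 6 E S\right) = - 2 E - 12 E S$)
$\frac{23765 - 10303}{B{\left(209,\left(-1\right) \left(-137\right) \right)} + 25620} = \frac{23765 - 10303}{\left(-2\right) 209 \left(1 + 6 \left(\left(-1\right) \left(-137\right)\right)\right) + 25620} = \frac{13462}{\left(-2\right) 209 \left(1 + 6 \cdot 137\right) + 25620} = \frac{13462}{\left(-2\right) 209 \left(1 + 822\right) + 25620} = \frac{13462}{\left(-2\right) 209 \cdot 823 + 25620} = \frac{13462}{-344014 + 25620} = \frac{13462}{-318394} = 13462 \left(- \frac{1}{318394}\right) = - \frac{6731}{159197}$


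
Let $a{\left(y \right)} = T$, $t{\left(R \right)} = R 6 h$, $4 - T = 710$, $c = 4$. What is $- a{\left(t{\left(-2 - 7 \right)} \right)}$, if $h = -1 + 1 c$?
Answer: $706$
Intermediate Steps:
$h = 3$ ($h = -1 + 1 \cdot 4 = -1 + 4 = 3$)
$T = -706$ ($T = 4 - 710 = -706$)
$t{\left(R \right)} = 18 R$ ($t{\left(R \right)} = R 6 \cdot 3 = 6 R 3 = 18 R$)
$a{\left(y \right)} = -706$
$- a{\left(t{\left(-2 - 7 \right)} \right)} = \left(-1\right) \left(-706\right) = 706$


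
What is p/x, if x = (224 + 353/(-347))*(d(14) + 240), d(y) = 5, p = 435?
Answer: 30189/3791375 ≈ 0.0079625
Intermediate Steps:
x = 18956875/347 (x = (224 + 353/(-347))*(5 + 240) = (224 + 353*(-1/347))*245 = (224 - 353/347)*245 = (77375/347)*245 = 18956875/347 ≈ 54631.)
p/x = 435/(18956875/347) = 435*(347/18956875) = 30189/3791375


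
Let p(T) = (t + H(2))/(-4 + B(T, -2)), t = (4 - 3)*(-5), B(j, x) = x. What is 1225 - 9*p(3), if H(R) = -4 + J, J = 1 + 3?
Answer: 2435/2 ≈ 1217.5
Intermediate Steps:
t = -5 (t = 1*(-5) = -5)
J = 4
H(R) = 0 (H(R) = -4 + 4 = 0)
p(T) = ⅚ (p(T) = (-5 + 0)/(-4 - 2) = -5/(-6) = -5*(-⅙) = ⅚)
1225 - 9*p(3) = 1225 - 9*⅚ = 1225 - 15/2 = 2435/2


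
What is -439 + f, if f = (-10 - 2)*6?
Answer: -511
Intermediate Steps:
f = -72 (f = -12*6 = -72)
-439 + f = -439 - 72 = -511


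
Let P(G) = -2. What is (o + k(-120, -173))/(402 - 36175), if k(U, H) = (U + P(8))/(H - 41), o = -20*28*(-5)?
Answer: -299661/3827711 ≈ -0.078287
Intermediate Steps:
o = 2800 (o = -560*(-5) = 2800)
k(U, H) = (-2 + U)/(-41 + H) (k(U, H) = (U - 2)/(H - 41) = (-2 + U)/(-41 + H))
(o + k(-120, -173))/(402 - 36175) = (2800 + (-2 - 120)/(-41 - 173))/(402 - 36175) = (2800 - 122/(-214))/(-35773) = (2800 - 1/214*(-122))*(-1/35773) = (2800 + 61/107)*(-1/35773) = (299661/107)*(-1/35773) = -299661/3827711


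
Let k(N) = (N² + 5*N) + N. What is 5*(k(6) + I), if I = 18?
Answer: 450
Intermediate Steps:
k(N) = N² + 6*N
5*(k(6) + I) = 5*(6*(6 + 6) + 18) = 5*(6*12 + 18) = 5*(72 + 18) = 5*90 = 450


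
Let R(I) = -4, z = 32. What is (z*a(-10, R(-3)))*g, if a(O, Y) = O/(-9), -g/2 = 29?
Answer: -18560/9 ≈ -2062.2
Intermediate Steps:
g = -58 (g = -2*29 = -58)
a(O, Y) = -O/9 (a(O, Y) = O*(-1/9) = -O/9)
(z*a(-10, R(-3)))*g = (32*(-1/9*(-10)))*(-58) = (32*(10/9))*(-58) = (320/9)*(-58) = -18560/9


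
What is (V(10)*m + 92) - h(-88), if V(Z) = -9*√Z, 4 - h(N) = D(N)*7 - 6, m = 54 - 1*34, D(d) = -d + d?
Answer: 82 - 180*√10 ≈ -487.21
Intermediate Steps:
D(d) = 0
m = 20 (m = 54 - 34 = 20)
h(N) = 10 (h(N) = 4 - (0*7 - 6) = 4 - (0 - 6) = 4 - 1*(-6) = 4 + 6 = 10)
(V(10)*m + 92) - h(-88) = (-9*√10*20 + 92) - 1*10 = (-180*√10 + 92) - 10 = (92 - 180*√10) - 10 = 82 - 180*√10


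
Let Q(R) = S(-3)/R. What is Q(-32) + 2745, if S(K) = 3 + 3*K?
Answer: 43923/16 ≈ 2745.2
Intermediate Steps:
Q(R) = -6/R (Q(R) = (3 + 3*(-3))/R = (3 - 9)/R = -6/R)
Q(-32) + 2745 = -6/(-32) + 2745 = -6*(-1/32) + 2745 = 3/16 + 2745 = 43923/16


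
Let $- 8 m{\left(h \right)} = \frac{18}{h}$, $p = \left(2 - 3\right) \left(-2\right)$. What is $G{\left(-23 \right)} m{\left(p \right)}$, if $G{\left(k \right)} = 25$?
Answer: $- \frac{225}{8} \approx -28.125$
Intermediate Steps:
$p = 2$ ($p = \left(-1\right) \left(-2\right) = 2$)
$m{\left(h \right)} = - \frac{9}{4 h}$ ($m{\left(h \right)} = - \frac{18 \frac{1}{h}}{8} = - \frac{9}{4 h}$)
$G{\left(-23 \right)} m{\left(p \right)} = 25 \left(- \frac{9}{4 \cdot 2}\right) = 25 \left(\left(- \frac{9}{4}\right) \frac{1}{2}\right) = 25 \left(- \frac{9}{8}\right) = - \frac{225}{8}$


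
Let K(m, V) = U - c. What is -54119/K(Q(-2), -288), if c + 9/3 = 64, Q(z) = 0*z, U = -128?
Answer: 54119/189 ≈ 286.34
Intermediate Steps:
Q(z) = 0
c = 61 (c = -3 + 64 = 61)
K(m, V) = -189 (K(m, V) = -128 - 1*61 = -128 - 61 = -189)
-54119/K(Q(-2), -288) = -54119/(-189) = -54119*(-1/189) = 54119/189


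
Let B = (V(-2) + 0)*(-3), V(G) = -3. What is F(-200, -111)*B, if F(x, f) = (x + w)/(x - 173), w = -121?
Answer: 2889/373 ≈ 7.7453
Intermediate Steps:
F(x, f) = (-121 + x)/(-173 + x) (F(x, f) = (x - 121)/(x - 173) = (-121 + x)/(-173 + x))
B = 9 (B = (-3 + 0)*(-3) = -3*(-3) = 9)
F(-200, -111)*B = ((-121 - 200)/(-173 - 200))*9 = (-321/(-373))*9 = -1/373*(-321)*9 = (321/373)*9 = 2889/373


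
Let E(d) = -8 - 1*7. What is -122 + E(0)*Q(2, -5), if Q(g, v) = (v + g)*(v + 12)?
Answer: 193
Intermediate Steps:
E(d) = -15 (E(d) = -8 - 7 = -15)
Q(g, v) = (12 + v)*(g + v) (Q(g, v) = (g + v)*(12 + v) = (12 + v)*(g + v))
-122 + E(0)*Q(2, -5) = -122 - 15*((-5)² + 12*2 + 12*(-5) + 2*(-5)) = -122 - 15*(25 + 24 - 60 - 10) = -122 - 15*(-21) = -122 + 315 = 193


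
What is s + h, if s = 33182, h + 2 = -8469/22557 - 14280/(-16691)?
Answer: 4164137942847/125499629 ≈ 33181.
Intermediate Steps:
h = -190746631/125499629 (h = -2 + (-8469/22557 - 14280/(-16691)) = -2 + (-8469*1/22557 - 14280*(-1/16691)) = -2 + (-2823/7519 + 14280/16691) = -2 + 60252627/125499629 = -190746631/125499629 ≈ -1.5199)
s + h = 33182 - 190746631/125499629 = 4164137942847/125499629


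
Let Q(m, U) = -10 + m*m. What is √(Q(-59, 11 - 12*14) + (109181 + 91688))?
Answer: 2*√51085 ≈ 452.04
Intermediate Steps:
Q(m, U) = -10 + m²
√(Q(-59, 11 - 12*14) + (109181 + 91688)) = √((-10 + (-59)²) + (109181 + 91688)) = √((-10 + 3481) + 200869) = √(3471 + 200869) = √204340 = 2*√51085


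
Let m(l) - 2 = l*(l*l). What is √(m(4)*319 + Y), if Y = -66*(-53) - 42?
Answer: √24510 ≈ 156.56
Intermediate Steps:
m(l) = 2 + l³ (m(l) = 2 + l*(l*l) = 2 + l*l² = 2 + l³)
Y = 3456 (Y = 3498 - 42 = 3456)
√(m(4)*319 + Y) = √((2 + 4³)*319 + 3456) = √((2 + 64)*319 + 3456) = √(66*319 + 3456) = √(21054 + 3456) = √24510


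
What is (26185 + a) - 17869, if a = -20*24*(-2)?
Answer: 9276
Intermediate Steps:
a = 960 (a = -480*(-2) = 960)
(26185 + a) - 17869 = (26185 + 960) - 17869 = 27145 - 17869 = 9276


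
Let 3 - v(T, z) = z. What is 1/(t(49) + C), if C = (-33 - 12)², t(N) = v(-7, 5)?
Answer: 1/2023 ≈ 0.00049432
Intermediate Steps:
v(T, z) = 3 - z
t(N) = -2 (t(N) = 3 - 1*5 = 3 - 5 = -2)
C = 2025 (C = (-45)² = 2025)
1/(t(49) + C) = 1/(-2 + 2025) = 1/2023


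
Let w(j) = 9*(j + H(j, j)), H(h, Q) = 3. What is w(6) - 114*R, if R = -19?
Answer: 2247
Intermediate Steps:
w(j) = 27 + 9*j (w(j) = 9*(j + 3) = 9*(3 + j) = 27 + 9*j)
w(6) - 114*R = (27 + 9*6) - 114*(-19) = (27 + 54) + 2166 = 81 + 2166 = 2247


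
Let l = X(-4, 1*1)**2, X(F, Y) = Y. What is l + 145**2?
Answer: 21026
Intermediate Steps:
l = 1 (l = (1*1)**2 = 1**2 = 1)
l + 145**2 = 1 + 145**2 = 1 + 21025 = 21026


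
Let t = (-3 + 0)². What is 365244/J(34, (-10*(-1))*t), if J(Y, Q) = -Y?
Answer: -182622/17 ≈ -10742.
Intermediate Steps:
t = 9 (t = (-3)² = 9)
365244/J(34, (-10*(-1))*t) = 365244/((-1*34)) = 365244/(-34) = 365244*(-1/34) = -182622/17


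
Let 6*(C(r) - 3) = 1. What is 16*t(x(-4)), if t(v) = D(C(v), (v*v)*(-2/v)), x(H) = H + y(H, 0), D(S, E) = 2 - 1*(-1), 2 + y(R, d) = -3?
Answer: 48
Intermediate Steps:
y(R, d) = -5 (y(R, d) = -2 - 3 = -5)
C(r) = 19/6 (C(r) = 3 + (⅙)*1 = 3 + ⅙ = 19/6)
D(S, E) = 3 (D(S, E) = 2 + 1 = 3)
x(H) = -5 + H (x(H) = H - 5 = -5 + H)
t(v) = 3
16*t(x(-4)) = 16*3 = 48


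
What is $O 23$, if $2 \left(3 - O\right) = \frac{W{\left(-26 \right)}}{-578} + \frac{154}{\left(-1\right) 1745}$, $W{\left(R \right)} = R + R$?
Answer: $\frac{34787109}{504305} \approx 68.98$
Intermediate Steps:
$W{\left(R \right)} = 2 R$
$O = \frac{1512483}{504305}$ ($O = 3 - \frac{\frac{2 \left(-26\right)}{-578} + \frac{154}{\left(-1\right) 1745}}{2} = 3 - \frac{\left(-52\right) \left(- \frac{1}{578}\right) + \frac{154}{-1745}}{2} = 3 - \frac{\frac{26}{289} + 154 \left(- \frac{1}{1745}\right)}{2} = 3 - \frac{\frac{26}{289} - \frac{154}{1745}}{2} = 3 - \frac{432}{504305} = \frac{1512483}{504305} \approx 2.9991$)
$O 23 = \frac{1512483}{504305} \cdot 23 = \frac{34787109}{504305}$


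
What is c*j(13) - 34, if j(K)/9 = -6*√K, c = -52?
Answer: -34 + 2808*√13 ≈ 10090.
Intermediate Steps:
j(K) = -54*√K (j(K) = 9*(-6*√K) = -54*√K)
c*j(13) - 34 = -(-2808)*√13 - 34 = 2808*√13 - 34 = -34 + 2808*√13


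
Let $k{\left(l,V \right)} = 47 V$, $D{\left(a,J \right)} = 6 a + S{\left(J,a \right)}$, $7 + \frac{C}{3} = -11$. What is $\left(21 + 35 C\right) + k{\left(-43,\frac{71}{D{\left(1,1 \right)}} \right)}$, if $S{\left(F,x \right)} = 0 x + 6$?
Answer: $- \frac{19091}{12} \approx -1590.9$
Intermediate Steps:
$C = -54$ ($C = -21 + 3 \left(-11\right) = -21 - 33 = -54$)
$S{\left(F,x \right)} = 6$ ($S{\left(F,x \right)} = 0 + 6 = 6$)
$D{\left(a,J \right)} = 6 + 6 a$ ($D{\left(a,J \right)} = 6 a + 6 = 6 + 6 a$)
$\left(21 + 35 C\right) + k{\left(-43,\frac{71}{D{\left(1,1 \right)}} \right)} = \left(21 + 35 \left(-54\right)\right) + 47 \frac{71}{6 + 6 \cdot 1} = \left(21 - 1890\right) + 47 \frac{71}{6 + 6} = -1869 + 47 \cdot \frac{71}{12} = -1869 + \frac{3337}{12} = - \frac{19091}{12}$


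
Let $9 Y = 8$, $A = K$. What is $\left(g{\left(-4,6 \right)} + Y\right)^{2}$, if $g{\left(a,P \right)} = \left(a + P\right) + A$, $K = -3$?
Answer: $\frac{1}{81} \approx 0.012346$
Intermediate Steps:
$A = -3$
$Y = \frac{8}{9}$ ($Y = \frac{1}{9} \cdot 8 = \frac{8}{9} \approx 0.88889$)
$g{\left(a,P \right)} = -3 + P + a$ ($g{\left(a,P \right)} = \left(a + P\right) - 3 = \left(P + a\right) - 3 = -3 + P + a$)
$\left(g{\left(-4,6 \right)} + Y\right)^{2} = \left(\left(-3 + 6 - 4\right) + \frac{8}{9}\right)^{2} = \left(-1 + \frac{8}{9}\right)^{2} = \left(- \frac{1}{9}\right)^{2} = \frac{1}{81}$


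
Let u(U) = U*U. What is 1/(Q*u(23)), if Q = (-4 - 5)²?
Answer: 1/42849 ≈ 2.3338e-5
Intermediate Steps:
u(U) = U²
Q = 81 (Q = (-9)² = 81)
1/(Q*u(23)) = 1/(81*23²) = 1/(81*529) = 1/42849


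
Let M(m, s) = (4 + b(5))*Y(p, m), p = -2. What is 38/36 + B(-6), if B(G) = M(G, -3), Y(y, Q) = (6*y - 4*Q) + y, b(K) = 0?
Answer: 739/18 ≈ 41.056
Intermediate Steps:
Y(y, Q) = -4*Q + 7*y (Y(y, Q) = (-4*Q + 6*y) + y = -4*Q + 7*y)
M(m, s) = -56 - 16*m (M(m, s) = (4 + 0)*(-4*m + 7*(-2)) = 4*(-4*m - 14) = 4*(-14 - 4*m) = -56 - 16*m)
B(G) = -56 - 16*G
38/36 + B(-6) = 38/36 + (-56 - 16*(-6)) = 38*(1/36) + (-56 + 96) = 19/18 + 40 = 739/18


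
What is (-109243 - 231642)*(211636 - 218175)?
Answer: 2229047015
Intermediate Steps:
(-109243 - 231642)*(211636 - 218175) = -340885*(-6539) = 2229047015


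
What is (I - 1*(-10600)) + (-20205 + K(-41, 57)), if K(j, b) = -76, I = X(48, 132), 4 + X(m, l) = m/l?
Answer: -106531/11 ≈ -9684.6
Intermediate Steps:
X(m, l) = -4 + m/l
I = -40/11 (I = -4 + 48/132 = -4 + 48*(1/132) = -4 + 4/11 = -40/11 ≈ -3.6364)
(I - 1*(-10600)) + (-20205 + K(-41, 57)) = (-40/11 - 1*(-10600)) + (-20205 - 76) = (-40/11 + 10600) - 20281 = 116560/11 - 20281 = -106531/11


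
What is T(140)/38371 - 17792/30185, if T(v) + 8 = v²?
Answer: -91312312/1158228635 ≈ -0.078838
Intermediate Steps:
T(v) = -8 + v²
T(140)/38371 - 17792/30185 = (-8 + 140²)/38371 - 17792/30185 = (-8 + 19600)*(1/38371) - 17792*1/30185 = 19592*(1/38371) - 17792/30185 = 19592/38371 - 17792/30185 = -91312312/1158228635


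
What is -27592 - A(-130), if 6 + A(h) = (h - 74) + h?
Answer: -27252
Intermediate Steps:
A(h) = -80 + 2*h (A(h) = -6 + ((h - 74) + h) = -6 + ((-74 + h) + h) = -6 + (-74 + 2*h) = -80 + 2*h)
-27592 - A(-130) = -27592 - (-80 + 2*(-130)) = -27592 - (-80 - 260) = -27592 - 1*(-340) = -27592 + 340 = -27252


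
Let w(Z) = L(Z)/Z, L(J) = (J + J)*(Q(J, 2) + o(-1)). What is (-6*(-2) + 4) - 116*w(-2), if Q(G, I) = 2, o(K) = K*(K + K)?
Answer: -912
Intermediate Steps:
o(K) = 2*K**2 (o(K) = K*(2*K) = 2*K**2)
L(J) = 8*J (L(J) = (J + J)*(2 + 2*(-1)**2) = (2*J)*(2 + 2*1) = (2*J)*(2 + 2) = (2*J)*4 = 8*J)
w(Z) = 8 (w(Z) = (8*Z)/Z = 8)
(-6*(-2) + 4) - 116*w(-2) = (-6*(-2) + 4) - 116*8 = (12 + 4) - 928 = 16 - 928 = -912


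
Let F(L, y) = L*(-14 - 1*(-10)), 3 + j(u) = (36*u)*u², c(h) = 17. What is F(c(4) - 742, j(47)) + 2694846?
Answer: 2697746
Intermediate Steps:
j(u) = -3 + 36*u³ (j(u) = -3 + (36*u)*u² = -3 + 36*u³)
F(L, y) = -4*L (F(L, y) = L*(-14 + 10) = L*(-4) = -4*L)
F(c(4) - 742, j(47)) + 2694846 = -4*(17 - 742) + 2694846 = -4*(-725) + 2694846 = 2900 + 2694846 = 2697746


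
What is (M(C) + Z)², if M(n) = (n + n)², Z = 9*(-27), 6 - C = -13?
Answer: 1442401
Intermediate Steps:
C = 19 (C = 6 - 1*(-13) = 6 + 13 = 19)
Z = -243
M(n) = 4*n² (M(n) = (2*n)² = 4*n²)
(M(C) + Z)² = (4*19² - 243)² = (4*361 - 243)² = (1444 - 243)² = 1201² = 1442401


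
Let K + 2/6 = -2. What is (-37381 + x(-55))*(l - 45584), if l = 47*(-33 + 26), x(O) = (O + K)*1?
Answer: 5156718595/3 ≈ 1.7189e+9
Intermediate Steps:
K = -7/3 (K = -⅓ - 2 = -7/3 ≈ -2.3333)
x(O) = -7/3 + O (x(O) = (O - 7/3)*1 = (-7/3 + O)*1 = -7/3 + O)
l = -329 (l = 47*(-7) = -329)
(-37381 + x(-55))*(l - 45584) = (-37381 + (-7/3 - 55))*(-329 - 45584) = (-37381 - 172/3)*(-45913) = -112315/3*(-45913) = 5156718595/3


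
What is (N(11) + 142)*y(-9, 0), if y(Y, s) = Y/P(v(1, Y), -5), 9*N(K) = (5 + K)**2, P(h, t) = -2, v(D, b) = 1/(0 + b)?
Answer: 767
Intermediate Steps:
v(D, b) = 1/b
N(K) = (5 + K)**2/9
y(Y, s) = -Y/2 (y(Y, s) = Y/(-2) = Y*(-1/2) = -Y/2)
(N(11) + 142)*y(-9, 0) = ((5 + 11)**2/9 + 142)*(-1/2*(-9)) = ((1/9)*16**2 + 142)*(9/2) = ((1/9)*256 + 142)*(9/2) = (256/9 + 142)*(9/2) = (1534/9)*(9/2) = 767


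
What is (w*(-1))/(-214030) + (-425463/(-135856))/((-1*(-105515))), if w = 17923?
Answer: 25701450383621/306808705513520 ≈ 0.083770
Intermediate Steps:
(w*(-1))/(-214030) + (-425463/(-135856))/((-1*(-105515))) = (17923*(-1))/(-214030) + (-425463/(-135856))/((-1*(-105515))) = -17923*(-1/214030) - 425463*(-1/135856)/105515 = 17923/214030 + (425463/135856)*(1/105515) = 17923/214030 + 425463/14334845840 = 25701450383621/306808705513520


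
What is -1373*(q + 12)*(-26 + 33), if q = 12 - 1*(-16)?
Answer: -384440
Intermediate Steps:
q = 28 (q = 12 + 16 = 28)
-1373*(q + 12)*(-26 + 33) = -1373*(28 + 12)*(-26 + 33) = -54920*7 = -1373*280 = -384440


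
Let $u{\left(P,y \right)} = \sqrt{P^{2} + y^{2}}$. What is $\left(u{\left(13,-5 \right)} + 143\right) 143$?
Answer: $20449 + 143 \sqrt{194} \approx 22441.0$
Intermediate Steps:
$\left(u{\left(13,-5 \right)} + 143\right) 143 = \left(\sqrt{13^{2} + \left(-5\right)^{2}} + 143\right) 143 = \left(\sqrt{169 + 25} + 143\right) 143 = \left(\sqrt{194} + 143\right) 143 = \left(143 + \sqrt{194}\right) 143 = 20449 + 143 \sqrt{194}$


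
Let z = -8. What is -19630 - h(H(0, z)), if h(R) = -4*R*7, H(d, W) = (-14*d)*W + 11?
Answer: -19322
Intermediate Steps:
H(d, W) = 11 - 14*W*d (H(d, W) = -14*W*d + 11 = 11 - 14*W*d)
h(R) = -28*R
-19630 - h(H(0, z)) = -19630 - (-28)*(11 - 14*(-8)*0) = -19630 - (-28)*(11 + 0) = -19630 - (-28)*11 = -19630 - 1*(-308) = -19630 + 308 = -19322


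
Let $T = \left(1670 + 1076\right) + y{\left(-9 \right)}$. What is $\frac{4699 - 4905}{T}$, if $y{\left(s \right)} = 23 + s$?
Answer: $- \frac{103}{1380} \approx -0.074638$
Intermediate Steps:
$T = 2760$ ($T = \left(1670 + 1076\right) + \left(23 - 9\right) = 2746 + 14 = 2760$)
$\frac{4699 - 4905}{T} = \frac{4699 - 4905}{2760} = \left(4699 - 4905\right) \frac{1}{2760} = \left(-206\right) \frac{1}{2760} = - \frac{103}{1380}$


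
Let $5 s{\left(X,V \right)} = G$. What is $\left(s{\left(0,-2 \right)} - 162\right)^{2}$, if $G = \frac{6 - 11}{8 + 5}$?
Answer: $\frac{4439449}{169} \approx 26269.0$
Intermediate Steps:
$G = - \frac{5}{13} \approx -0.38462$
$s{\left(X,V \right)} = - \frac{1}{13}$ ($s{\left(X,V \right)} = \frac{1}{5} \left(- \frac{5}{13}\right) = - \frac{1}{13}$)
$\left(s{\left(0,-2 \right)} - 162\right)^{2} = \left(- \frac{1}{13} - 162\right)^{2} = \left(- \frac{2107}{13}\right)^{2} = \frac{4439449}{169}$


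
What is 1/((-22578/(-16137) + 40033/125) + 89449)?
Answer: 672375/60359549632 ≈ 1.1139e-5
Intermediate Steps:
1/((-22578/(-16137) + 40033/125) + 89449) = 1/((-22578*(-1/16137) + 40033*(1/125)) + 89449) = 1/((7526/5379 + 40033/125) + 89449) = 1/(216278257/672375 + 89449) = 1/(60359549632/672375) = 672375/60359549632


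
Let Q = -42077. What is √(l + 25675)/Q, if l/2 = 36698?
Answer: -√99071/42077 ≈ -0.0074805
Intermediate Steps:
l = 73396 (l = 2*36698 = 73396)
√(l + 25675)/Q = √(73396 + 25675)/(-42077) = √99071*(-1/42077) = -√99071/42077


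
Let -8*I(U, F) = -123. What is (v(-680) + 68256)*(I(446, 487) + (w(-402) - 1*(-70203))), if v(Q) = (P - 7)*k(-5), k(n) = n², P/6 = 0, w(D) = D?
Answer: 38025349011/8 ≈ 4.7532e+9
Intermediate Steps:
P = 0 (P = 6*0 = 0)
I(U, F) = 123/8 (I(U, F) = -⅛*(-123) = 123/8)
v(Q) = -175 (v(Q) = (0 - 7)*(-5)² = -7*25 = -175)
(v(-680) + 68256)*(I(446, 487) + (w(-402) - 1*(-70203))) = (-175 + 68256)*(123/8 + (-402 - 1*(-70203))) = 68081*(123/8 + (-402 + 70203)) = 68081*(123/8 + 69801) = 68081*(558531/8) = 38025349011/8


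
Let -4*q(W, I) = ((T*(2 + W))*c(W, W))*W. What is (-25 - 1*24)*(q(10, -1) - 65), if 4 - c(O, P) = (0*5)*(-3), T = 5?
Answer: 32585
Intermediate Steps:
c(O, P) = 4 (c(O, P) = 4 - 0*5*(-3) = 4 - 0*(-3) = 4 - 1*0 = 4 + 0 = 4)
q(W, I) = -W*(40 + 20*W)/4 (q(W, I) = -(5*(2 + W))*4*W/4 = -(10 + 5*W)*4*W/4 = -(40 + 20*W)*W/4 = -W*(40 + 20*W)/4)
(-25 - 1*24)*(q(10, -1) - 65) = (-25 - 1*24)*(-5*10*(2 + 10) - 65) = (-25 - 24)*(-5*10*12 - 65) = -49*(-600 - 65) = -49*(-665) = 32585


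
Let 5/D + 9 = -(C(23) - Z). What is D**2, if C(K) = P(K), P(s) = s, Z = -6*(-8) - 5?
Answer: 25/121 ≈ 0.20661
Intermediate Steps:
Z = 43 (Z = 48 - 5 = 43)
C(K) = K
D = 5/11 (D = 5/(-9 - (23 - 1*43)) = 5/(-9 - (23 - 43)) = 5/(-9 - 1*(-20)) = 5/(-9 + 20) = 5/11 ≈ 0.45455)
D**2 = (5/11)**2 = 25/121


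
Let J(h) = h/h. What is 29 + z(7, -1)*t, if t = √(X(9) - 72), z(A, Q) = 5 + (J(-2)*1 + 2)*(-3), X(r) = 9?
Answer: 29 - 12*I*√7 ≈ 29.0 - 31.749*I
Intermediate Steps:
J(h) = 1
z(A, Q) = -4 (z(A, Q) = 5 + (1*1 + 2)*(-3) = 5 + (1 + 2)*(-3) = 5 + 3*(-3) = 5 - 9 = -4)
t = 3*I*√7 (t = √(9 - 72) = √(-63) = 3*I*√7 ≈ 7.9373*I)
29 + z(7, -1)*t = 29 - 12*I*√7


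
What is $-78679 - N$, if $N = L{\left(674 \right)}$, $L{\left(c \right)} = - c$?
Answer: $-78005$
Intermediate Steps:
$N = -674$ ($N = \left(-1\right) 674 = -674$)
$-78679 - N = -78679 - -674 = -78679 + 674 = -78005$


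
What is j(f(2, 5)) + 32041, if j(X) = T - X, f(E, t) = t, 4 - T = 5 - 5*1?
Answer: 32040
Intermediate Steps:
T = 4 (T = 4 - (5 - 5*1) = 4 - (5 - 5) = 4 - 1*0 = 4 + 0 = 4)
j(X) = 4 - X
j(f(2, 5)) + 32041 = (4 - 1*5) + 32041 = (4 - 5) + 32041 = -1 + 32041 = 32040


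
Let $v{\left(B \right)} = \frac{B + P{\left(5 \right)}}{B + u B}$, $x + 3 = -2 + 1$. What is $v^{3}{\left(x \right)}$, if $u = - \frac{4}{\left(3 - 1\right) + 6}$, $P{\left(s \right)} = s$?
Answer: $- \frac{1}{8} \approx -0.125$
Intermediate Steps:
$u = - \frac{1}{2}$ ($u = - \frac{4}{2 + 6} = - \frac{4}{8} = \left(-4\right) \frac{1}{8} = - \frac{1}{2} \approx -0.5$)
$x = -4$ ($x = -3 + \left(-2 + 1\right) = -3 - 1 = -4$)
$v{\left(B \right)} = \frac{2 \left(5 + B\right)}{B}$ ($v{\left(B \right)} = \frac{B + 5}{B - \frac{B}{2}} = \frac{5 + B}{\frac{1}{2} B} = \left(5 + B\right) \frac{2}{B} = \frac{2 \left(5 + B\right)}{B}$)
$v^{3}{\left(x \right)} = \left(2 + \frac{10}{-4}\right)^{3} = \left(2 + 10 \left(- \frac{1}{4}\right)\right)^{3} = \left(2 - \frac{5}{2}\right)^{3} = \left(- \frac{1}{2}\right)^{3} = - \frac{1}{8}$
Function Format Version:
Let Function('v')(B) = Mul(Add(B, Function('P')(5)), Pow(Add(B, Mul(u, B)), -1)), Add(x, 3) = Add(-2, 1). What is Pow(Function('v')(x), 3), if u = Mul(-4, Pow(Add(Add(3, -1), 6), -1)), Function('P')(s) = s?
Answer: Rational(-1, 8) ≈ -0.12500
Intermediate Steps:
u = Rational(-1, 2) (u = Mul(-4, Pow(Add(2, 6), -1)) = Mul(-4, Pow(8, -1)) = Mul(-4, Rational(1, 8)) = Rational(-1, 2) ≈ -0.50000)
x = -4 (x = Add(-3, Add(-2, 1)) = Add(-3, -1) = -4)
Function('v')(B) = Mul(2, Pow(B, -1), Add(5, B)) (Function('v')(B) = Mul(Add(B, 5), Pow(Add(B, Mul(Rational(-1, 2), B)), -1)) = Mul(Add(5, B), Pow(Mul(Rational(1, 2), B), -1)) = Mul(Add(5, B), Mul(2, Pow(B, -1))) = Mul(2, Pow(B, -1), Add(5, B)))
Pow(Function('v')(x), 3) = Pow(Add(2, Mul(10, Pow(-4, -1))), 3) = Pow(Add(2, Mul(10, Rational(-1, 4))), 3) = Pow(Add(2, Rational(-5, 2)), 3) = Pow(Rational(-1, 2), 3) = Rational(-1, 8)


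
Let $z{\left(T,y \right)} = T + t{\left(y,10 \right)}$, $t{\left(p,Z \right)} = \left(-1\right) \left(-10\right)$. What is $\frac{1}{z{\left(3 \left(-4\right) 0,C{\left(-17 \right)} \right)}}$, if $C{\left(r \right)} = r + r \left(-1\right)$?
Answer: $\frac{1}{10} \approx 0.1$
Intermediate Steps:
$C{\left(r \right)} = 0$ ($C{\left(r \right)} = r - r = 0$)
$t{\left(p,Z \right)} = 10$
$z{\left(T,y \right)} = 10 + T$ ($z{\left(T,y \right)} = T + 10 = 10 + T$)
$\frac{1}{z{\left(3 \left(-4\right) 0,C{\left(-17 \right)} \right)}} = \frac{1}{10 + 3 \left(-4\right) 0} = \frac{1}{10 - 0} = \frac{1}{10 + 0} = \frac{1}{10}$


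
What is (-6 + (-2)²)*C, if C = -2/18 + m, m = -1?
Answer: 20/9 ≈ 2.2222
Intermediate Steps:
C = -10/9 (C = -2/18 - 1 = -2*1/18 - 1 = -⅑ - 1 = -10/9 ≈ -1.1111)
(-6 + (-2)²)*C = (-6 + (-2)²)*(-10/9) = (-6 + 4)*(-10/9) = -2*(-10/9) = 20/9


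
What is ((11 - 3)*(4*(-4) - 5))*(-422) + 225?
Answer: 71121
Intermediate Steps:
((11 - 3)*(4*(-4) - 5))*(-422) + 225 = (8*(-16 - 5))*(-422) + 225 = (8*(-21))*(-422) + 225 = -168*(-422) + 225 = 70896 + 225 = 71121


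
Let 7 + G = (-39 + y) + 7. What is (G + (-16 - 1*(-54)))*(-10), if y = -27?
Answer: 280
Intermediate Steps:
G = -66 (G = -7 + ((-39 - 27) + 7) = -7 + (-66 + 7) = -7 - 59 = -66)
(G + (-16 - 1*(-54)))*(-10) = (-66 + (-16 - 1*(-54)))*(-10) = (-66 + (-16 + 54))*(-10) = (-66 + 38)*(-10) = -28*(-10) = 280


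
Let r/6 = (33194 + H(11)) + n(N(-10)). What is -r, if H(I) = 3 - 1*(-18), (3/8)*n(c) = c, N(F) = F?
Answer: -199130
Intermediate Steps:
n(c) = 8*c/3
H(I) = 21 (H(I) = 3 + 18 = 21)
r = 199130 (r = 6*((33194 + 21) + (8/3)*(-10)) = 6*(33215 - 80/3) = 6*(99565/3) = 199130)
-r = -1*199130 = -199130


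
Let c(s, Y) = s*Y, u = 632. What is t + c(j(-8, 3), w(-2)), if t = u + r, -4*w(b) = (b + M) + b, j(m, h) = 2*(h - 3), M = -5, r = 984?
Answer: 1616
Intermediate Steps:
j(m, h) = -6 + 2*h (j(m, h) = 2*(-3 + h) = -6 + 2*h)
w(b) = 5/4 - b/2 (w(b) = -((b - 5) + b)/4 = -((-5 + b) + b)/4 = -(-5 + 2*b)/4 = 5/4 - b/2)
c(s, Y) = Y*s
t = 1616 (t = 632 + 984 = 1616)
t + c(j(-8, 3), w(-2)) = 1616 + (5/4 - ½*(-2))*(-6 + 2*3) = 1616 + (5/4 + 1)*(-6 + 6) = 1616 + (9/4)*0 = 1616 + 0 = 1616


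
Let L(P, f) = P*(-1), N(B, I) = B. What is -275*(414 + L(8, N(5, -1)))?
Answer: -111650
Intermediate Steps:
L(P, f) = -P
-275*(414 + L(8, N(5, -1))) = -275*(414 - 1*8) = -275*(414 - 8) = -275*406 = -111650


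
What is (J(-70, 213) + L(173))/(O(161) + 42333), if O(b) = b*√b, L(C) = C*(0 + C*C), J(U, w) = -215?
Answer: 109589596083/893954804 - 416788911*√161/893954804 ≈ 116.67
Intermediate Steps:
L(C) = C³ (L(C) = C*(0 + C²) = C*C² = C³)
O(b) = b^(3/2)
(J(-70, 213) + L(173))/(O(161) + 42333) = (-215 + 173³)/(161^(3/2) + 42333) = (-215 + 5177717)/(161*√161 + 42333) = 5177502/(42333 + 161*√161)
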